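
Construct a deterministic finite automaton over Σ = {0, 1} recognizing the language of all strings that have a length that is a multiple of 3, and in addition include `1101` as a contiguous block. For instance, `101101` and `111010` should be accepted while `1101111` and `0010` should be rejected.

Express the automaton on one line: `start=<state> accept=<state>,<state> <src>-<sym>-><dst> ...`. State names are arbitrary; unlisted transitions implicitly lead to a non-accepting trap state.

Handle the two conditions separately and then intersect. One (3 states) tracks the input length modulo 3; the other (5 states) tracks whether and how much of `1101` has been seen. Each combined state is a pair, one component from each; accept when both components accept.
With 15 states:
          0    1  
>  q0     q1   q2 
   q1     q3   q4 
   q2     q3   q5 
   q3     q0   q6 
   q4     q0   q7 
   q5     q8   q7 
   q6     q1   q9 
   q7    q10   q9 
   q8     q1  q11 
   q9    q12   q5 
   q10    q3  q13 
   q11   q13  q13 
   q12    q0  q14 
   q13   q14  q14 
 * q14   q11  q11 
(> = start, * = accepting)

start=q0 accept=q14 q0-0->q1 q0-1->q2 q1-0->q3 q1-1->q4 q2-0->q3 q2-1->q5 q3-0->q0 q3-1->q6 q4-0->q0 q4-1->q7 q5-0->q8 q5-1->q7 q6-0->q1 q6-1->q9 q7-0->q10 q7-1->q9 q8-0->q1 q8-1->q11 q9-0->q12 q9-1->q5 q10-0->q3 q10-1->q13 q11-0->q13 q11-1->q13 q12-0->q0 q12-1->q14 q13-0->q14 q13-1->q14 q14-0->q11 q14-1->q11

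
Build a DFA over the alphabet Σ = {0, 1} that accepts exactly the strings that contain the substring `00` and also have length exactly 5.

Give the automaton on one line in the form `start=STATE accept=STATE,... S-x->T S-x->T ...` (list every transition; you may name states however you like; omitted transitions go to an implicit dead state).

start=q0 accept=q12 q0-0->q1 q0-1->q2 q1-0->q3 q1-1->q4 q2-0->q5 q2-1->q4 q3-0->q6 q3-1->q6 q4-0->q7 q4-1->q8 q5-0->q6 q5-1->q8 q6-0->q9 q6-1->q9 q7-0->q9 q7-1->q10 q8-0->q11 q8-1->q10 q9-0->q12 q9-1->q12 q10-0->q10 q10-1->q10 q11-0->q12 q11-1->q10 q12-0->q10 q12-1->q10

Build one automaton per condition and run them in lockstep. The first has 3 states tracking whether and how much of `00` has been seen; the second has 7 states tracking the input length, saturating at 6. A product state is a pair (one from each), accepting exactly when both do. Equivalent product states are then merged.
13 states suffice.
          0    1  
>  q0     q1   q2 
   q1     q3   q4 
   q2     q5   q4 
   q3     q6   q6 
   q4     q7   q8 
   q5     q6   q8 
   q6     q9   q9 
   q7     q9  q10 
   q8    q11  q10 
   q9    q12  q12 
   q10   q10  q10 
   q11   q12  q10 
 * q12   q10  q10 
(> = start, * = accepting)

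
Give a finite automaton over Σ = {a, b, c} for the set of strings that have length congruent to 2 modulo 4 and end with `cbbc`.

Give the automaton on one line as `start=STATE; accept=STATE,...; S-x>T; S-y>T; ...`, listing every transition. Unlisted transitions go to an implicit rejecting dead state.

Run two small machines in parallel and take their product. The first has 4 states tracking the input length modulo 4; the second has 5 states tracking how much of the suffix `cbbc` has currently been matched. A product state is a pair (one from each), accepting exactly when both do. After merging equivalent states the machine shrinks.
8 states suffice.
        a   b   c  
>  q0   q1  q1  q1 
   q1   q2  q2  q2 
   q2   q3  q3  q4 
   q3   q0  q0  q0 
   q4   q0  q5  q0 
   q5   q1  q6  q1 
   q6   q2  q2  q7 
 * q7   q3  q3  q4 
(> = start, * = accepting)

start=q0; accept=q7; q0-a>q1; q0-b>q1; q0-c>q1; q1-a>q2; q1-b>q2; q1-c>q2; q2-a>q3; q2-b>q3; q2-c>q4; q3-a>q0; q3-b>q0; q3-c>q0; q4-a>q0; q4-b>q5; q4-c>q0; q5-a>q1; q5-b>q6; q5-c>q1; q6-a>q2; q6-b>q2; q6-c>q7; q7-a>q3; q7-b>q3; q7-c>q4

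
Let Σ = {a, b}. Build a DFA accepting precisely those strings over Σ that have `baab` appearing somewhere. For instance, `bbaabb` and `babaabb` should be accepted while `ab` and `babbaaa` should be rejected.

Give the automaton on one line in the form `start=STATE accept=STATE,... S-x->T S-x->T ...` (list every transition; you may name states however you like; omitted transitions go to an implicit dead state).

Track how much of `baab` has been matched so far: state q0 is no progress, q4 is the absorbing accept state reached once `baab` has occurred. Intermediate states record partial matches; on a mismatch, fall back to the longest reusable overlap.
5 states suffice.
        a   b  
>  q0   q0  q1 
   q1   q2  q1 
   q2   q3  q1 
   q3   q0  q4 
 * q4   q4  q4 
(> = start, * = accepting)

start=q0 accept=q4 q0-a->q0 q0-b->q1 q1-a->q2 q1-b->q1 q2-a->q3 q2-b->q1 q3-a->q0 q3-b->q4 q4-a->q4 q4-b->q4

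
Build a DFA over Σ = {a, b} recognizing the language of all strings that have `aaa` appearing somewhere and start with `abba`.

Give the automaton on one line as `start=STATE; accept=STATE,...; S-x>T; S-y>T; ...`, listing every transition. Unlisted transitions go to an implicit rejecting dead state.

start=s0; accept=s11; s0-a>s1; s0-b>s2; s1-a>s3; s1-b>s4; s2-a>s5; s2-b>s2; s3-a>s6; s3-b>s2; s4-a>s5; s4-b>s7; s5-a>s3; s5-b>s2; s6-a>s6; s6-b>s6; s7-a>s8; s7-b>s2; s8-a>s9; s8-b>s10; s9-a>s11; s9-b>s10; s10-a>s8; s10-b>s10; s11-a>s11; s11-b>s11

Handle the two conditions separately and then intersect. One (4 states) tracks whether and how much of `aaa` has been seen; the other (6 states) tracks whether the input so far still matches the prefix `abba`. Each combined state is a pair, one component from each; accept when both components accept.
12 states suffice.
          a    b  
>  s0     s1   s2 
   s1     s3   s4 
   s2     s5   s2 
   s3     s6   s2 
   s4     s5   s7 
   s5     s3   s2 
   s6     s6   s6 
   s7     s8   s2 
   s8     s9  s10 
   s9    s11  s10 
   s10    s8  s10 
 * s11   s11  s11 
(> = start, * = accepting)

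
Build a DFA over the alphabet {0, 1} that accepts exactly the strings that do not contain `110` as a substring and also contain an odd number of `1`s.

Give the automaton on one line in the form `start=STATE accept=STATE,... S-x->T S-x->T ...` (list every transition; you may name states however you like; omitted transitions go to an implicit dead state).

start=s0 accept=s1,s2,s6 s0-0->s0 s0-1->s1 s1-0->s2 s1-1->s3 s2-0->s2 s2-1->s4 s3-0->s5 s3-1->s6 s4-0->s0 s4-1->s6 s5-0->s5 s5-1->s5 s6-0->s5 s6-1->s3

Build one automaton per condition and run them in lockstep. One (4 states) tracks partial matches of the forbidden pattern `110`; the other (2 states) tracks the count of `1`s modulo 2. Each combined state is a pair, one component from each; accept when both components accept. After merging equivalent states the machine shrinks.
7 states suffice.
        0   1  
>  s0   s0  s1 
 * s1   s2  s3 
 * s2   s2  s4 
   s3   s5  s6 
   s4   s0  s6 
   s5   s5  s5 
 * s6   s5  s3 
(> = start, * = accepting)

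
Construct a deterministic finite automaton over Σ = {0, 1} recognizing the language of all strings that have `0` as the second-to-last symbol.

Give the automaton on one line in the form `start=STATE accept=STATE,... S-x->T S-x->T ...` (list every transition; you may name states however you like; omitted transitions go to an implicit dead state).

start=q0 accept=q3,q4 q0-0->q1 q0-1->q2 q1-0->q3 q1-1->q4 q2-0->q5 q2-1->q6 q3-0->q3 q3-1->q4 q4-0->q5 q4-1->q6 q5-0->q3 q5-1->q4 q6-0->q5 q6-1->q6

Because acceptance depends on a position counted from the end, the machine has to buffer the most recent 2 symbols. Make each state the string of the last up-to-2 symbols read; on input `x` shift the window left and append `x`. Accept when the buffered window has length 2 and begins with `0`.
7 states suffice.
        0   1  
>  q0   q1  q2 
   q1   q3  q4 
   q2   q5  q6 
 * q3   q3  q4 
 * q4   q5  q6 
   q5   q3  q4 
   q6   q5  q6 
(> = start, * = accepting)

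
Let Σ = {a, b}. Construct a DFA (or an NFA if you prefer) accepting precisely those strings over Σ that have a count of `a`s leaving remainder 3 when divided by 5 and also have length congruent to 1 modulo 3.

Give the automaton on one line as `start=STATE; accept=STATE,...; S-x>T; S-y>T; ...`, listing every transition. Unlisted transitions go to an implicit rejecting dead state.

start=q0; accept=q10; q0-a>q1; q0-b>q2; q1-a>q3; q1-b>q4; q2-a>q4; q2-b>q5; q3-a>q6; q3-b>q7; q4-a>q7; q4-b>q8; q5-a>q8; q5-b>q0; q6-a>q9; q6-b>q10; q7-a>q10; q7-b>q11; q8-a>q11; q8-b>q1; q9-a>q5; q9-b>q12; q10-a>q12; q10-b>q13; q11-a>q13; q11-b>q3; q12-a>q0; q12-b>q14; q13-a>q14; q13-b>q6; q14-a>q2; q14-b>q9

Build one automaton per condition and run them in lockstep. One (5 states) tracks the count of `a`s modulo 5; the other (3 states) tracks the input length modulo 3. Each combined state is a pair, one component from each; accept when both components accept.
15 states suffice.
          a    b  
>  q0     q1   q2 
   q1     q3   q4 
   q2     q4   q5 
   q3     q6   q7 
   q4     q7   q8 
   q5     q8   q0 
   q6     q9  q10 
   q7    q10  q11 
   q8    q11   q1 
   q9     q5  q12 
 * q10   q12  q13 
   q11   q13   q3 
   q12    q0  q14 
   q13   q14   q6 
   q14    q2   q9 
(> = start, * = accepting)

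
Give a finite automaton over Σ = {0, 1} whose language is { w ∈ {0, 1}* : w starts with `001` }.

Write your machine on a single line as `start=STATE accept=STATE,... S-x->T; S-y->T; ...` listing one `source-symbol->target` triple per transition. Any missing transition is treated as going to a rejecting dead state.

start=S0; accept=S3; S0-0->S1; S0-1->S4; S1-0->S2; S1-1->S4; S2-0->S4; S2-1->S3; S3-0->S3; S3-1->S3; S4-0->S4; S4-1->S4

Walk along `001` while the input agrees: from S0 take `0` to S1, and so on. Any deviation drops to the rejecting sink S4. Once S3 is reached the prefix is confirmed and every continuation is accepted.
A 5-state machine:
        0   1  
>  S0   S1  S4 
   S1   S2  S4 
   S2   S4  S3 
 * S3   S3  S3 
   S4   S4  S4 
(> = start, * = accepting)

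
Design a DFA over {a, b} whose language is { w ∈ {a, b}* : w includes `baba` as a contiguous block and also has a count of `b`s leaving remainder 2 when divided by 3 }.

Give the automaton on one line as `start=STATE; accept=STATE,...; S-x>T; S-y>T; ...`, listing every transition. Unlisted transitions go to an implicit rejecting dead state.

start=q0; accept=q8; q0-a>q0; q0-b>q1; q1-a>q2; q1-b>q3; q2-a>q4; q2-b>q5; q3-a>q6; q3-b>q7; q4-a>q4; q4-b>q3; q5-a>q8; q5-b>q7; q6-a>q9; q6-b>q10; q7-a>q11; q7-b>q1; q8-a>q8; q8-b>q12; q9-a>q9; q9-b>q7; q10-a>q12; q10-b>q1; q11-a>q0; q11-b>q13; q12-a>q12; q12-b>q14; q13-a>q14; q13-b>q3; q14-a>q14; q14-b>q8

Run two small machines in parallel and take their product. One (5 states) tracks whether and how much of `baba` has been seen; the other (3 states) tracks the count of `b`s modulo 3. Each combined state is a pair, one component from each; accept when both components accept.
15 states suffice.
          a    b  
>  q0     q0   q1 
   q1     q2   q3 
   q2     q4   q5 
   q3     q6   q7 
   q4     q4   q3 
   q5     q8   q7 
   q6     q9  q10 
   q7    q11   q1 
 * q8     q8  q12 
   q9     q9   q7 
   q10   q12   q1 
   q11    q0  q13 
   q12   q12  q14 
   q13   q14   q3 
   q14   q14   q8 
(> = start, * = accepting)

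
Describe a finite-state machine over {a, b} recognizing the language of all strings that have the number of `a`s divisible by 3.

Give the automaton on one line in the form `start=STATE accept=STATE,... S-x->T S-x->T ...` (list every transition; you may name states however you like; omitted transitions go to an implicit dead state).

Keep the running count of `a`s modulo 3: each `a` advances along the cycle S0 → S1 → S2 → S0 while other symbols loop. Accept at S0.
With 3 states:
        a   b  
>* S0   S1  S0 
   S1   S2  S1 
   S2   S0  S2 
(> = start, * = accepting)

start=S0 accept=S0 S0-a->S1 S0-b->S0 S1-a->S2 S1-b->S1 S2-a->S0 S2-b->S2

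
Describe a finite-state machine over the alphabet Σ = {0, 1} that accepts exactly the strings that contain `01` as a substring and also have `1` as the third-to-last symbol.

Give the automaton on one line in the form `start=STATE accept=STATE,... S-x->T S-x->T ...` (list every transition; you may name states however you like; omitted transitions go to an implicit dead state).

Handle the two conditions separately and then intersect. The first has 3 states tracking whether and how much of `01` has been seen; the second has 15 states tracking the last 3 symbols read. A product state is a pair (one from each), accepting exactly when both do. Minimizing collapses redundant product states.
       0  1 
>  A   B  C 
   B   B  D 
   C   E  C 
   D   F  G 
   E   B  H 
   F   I  H 
   G   J  K 
 * H   F  G 
 * I   B  D 
 * J   I  H 
 * K   J  K 
(> = start, * = accepting)

start=A accept=H,I,J,K A-0->B A-1->C B-0->B B-1->D C-0->E C-1->C D-0->F D-1->G E-0->B E-1->H F-0->I F-1->H G-0->J G-1->K H-0->F H-1->G I-0->B I-1->D J-0->I J-1->H K-0->J K-1->K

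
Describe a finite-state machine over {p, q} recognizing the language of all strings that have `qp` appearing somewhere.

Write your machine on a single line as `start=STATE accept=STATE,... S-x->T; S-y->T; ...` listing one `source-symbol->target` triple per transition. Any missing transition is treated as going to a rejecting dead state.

start=A; accept=C; A-p->A; A-q->B; B-p->C; B-q->B; C-p->C; C-q->C

States A..B record the length of the longest prefix of `qp` that matches the current input suffix. Reaching C means `qp` has been seen, and we stay there forever. Accept from C.
       p  q 
>  A   A  B 
   B   C  B 
 * C   C  C 
(> = start, * = accepting)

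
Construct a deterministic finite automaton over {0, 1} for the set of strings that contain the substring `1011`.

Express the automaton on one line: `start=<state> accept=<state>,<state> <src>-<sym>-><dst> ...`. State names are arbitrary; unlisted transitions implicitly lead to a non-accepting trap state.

Track how much of `1011` has been matched so far: state q0 is no progress, q4 is the absorbing accept state reached once `1011` has occurred. Intermediate states record partial matches; on a mismatch, fall back to the longest reusable overlap.
        0   1  
>  q0   q0  q1 
   q1   q2  q1 
   q2   q0  q3 
   q3   q2  q4 
 * q4   q4  q4 
(> = start, * = accepting)

start=q0 accept=q4 q0-0->q0 q0-1->q1 q1-0->q2 q1-1->q1 q2-0->q0 q2-1->q3 q3-0->q2 q3-1->q4 q4-0->q4 q4-1->q4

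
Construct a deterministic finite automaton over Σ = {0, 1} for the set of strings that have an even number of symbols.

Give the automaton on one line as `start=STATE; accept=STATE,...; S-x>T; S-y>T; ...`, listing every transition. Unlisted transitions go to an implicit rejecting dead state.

start=q0; accept=q0; q0-0>q1; q0-1>q1; q1-0>q0; q1-1>q0

Only the length mod 2 matters, so use a 2-cycle: from any state, every input symbol moves to the next state, wrapping q1 back to q0. Mark q0 accepting.
2 states suffice.
        0   1  
>* q0   q1  q1 
   q1   q0  q0 
(> = start, * = accepting)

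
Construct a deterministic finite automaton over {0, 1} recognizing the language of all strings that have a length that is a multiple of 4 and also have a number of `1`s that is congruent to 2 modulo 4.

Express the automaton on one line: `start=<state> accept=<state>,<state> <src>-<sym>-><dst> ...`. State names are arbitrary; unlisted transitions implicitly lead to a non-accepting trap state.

Run two small machines in parallel and take their product. One (4 states) tracks the input length modulo 4; the other (4 states) tracks the count of `1`s modulo 4. Each combined state is a pair, one component from each; accept when both components accept.
With 16 states:
       0  1 
>  A   B  C 
   B   D  E 
   C   E  F 
   D   G  H 
   E   H  I 
   F   I  J 
   G   A  K 
   H   K  L 
   I   L  M 
   J   M  A 
   K   C  N 
 * L   N  O 
   M   O  B 
   N   F  P 
   O   P  D 
   P   J  G 
(> = start, * = accepting)

start=A accept=L A-0->B A-1->C B-0->D B-1->E C-0->E C-1->F D-0->G D-1->H E-0->H E-1->I F-0->I F-1->J G-0->A G-1->K H-0->K H-1->L I-0->L I-1->M J-0->M J-1->A K-0->C K-1->N L-0->N L-1->O M-0->O M-1->B N-0->F N-1->P O-0->P O-1->D P-0->J P-1->G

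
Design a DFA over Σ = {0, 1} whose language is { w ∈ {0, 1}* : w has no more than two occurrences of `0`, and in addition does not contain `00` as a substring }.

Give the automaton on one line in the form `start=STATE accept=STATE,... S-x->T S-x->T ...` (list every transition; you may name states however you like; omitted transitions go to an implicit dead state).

start=q0 accept=q0,q1,q3,q5,q6 q0-0->q1 q0-1->q0 q1-0->q2 q1-1->q3 q2-0->q4 q2-1->q2 q3-0->q5 q3-1->q3 q4-0->q4 q4-1->q4 q5-0->q4 q5-1->q6 q6-0->q7 q6-1->q6 q7-0->q4 q7-1->q8 q8-0->q7 q8-1->q8

Handle the two conditions separately and then intersect. One (4 states) tracks the count of `0`s, saturating at 3; the other (3 states) tracks partial matches of the forbidden pattern `00`. Each combined state is a pair, one component from each; accept when both components accept.
9 states suffice.
        0   1  
>* q0   q1  q0 
 * q1   q2  q3 
   q2   q4  q2 
 * q3   q5  q3 
   q4   q4  q4 
 * q5   q4  q6 
 * q6   q7  q6 
   q7   q4  q8 
   q8   q7  q8 
(> = start, * = accepting)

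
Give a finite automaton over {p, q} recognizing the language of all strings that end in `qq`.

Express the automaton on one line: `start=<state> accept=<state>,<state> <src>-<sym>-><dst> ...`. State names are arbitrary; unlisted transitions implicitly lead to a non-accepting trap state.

start=s0 accept=s2 s0-p->s0 s0-q->s1 s1-p->s0 s1-q->s2 s2-p->s0 s2-q->s2

Remember how much of `qq` the current input suffix matches. State s0 means no match yet; s1 means the last symbol is `q`; s2 means the last 2 symbols are `qq`. Only s2 accepts. On a mismatch, fall back to the longest proper suffix that is still a prefix of `qq`.
3 states suffice.
        p   q  
>  s0   s0  s1 
   s1   s0  s2 
 * s2   s0  s2 
(> = start, * = accepting)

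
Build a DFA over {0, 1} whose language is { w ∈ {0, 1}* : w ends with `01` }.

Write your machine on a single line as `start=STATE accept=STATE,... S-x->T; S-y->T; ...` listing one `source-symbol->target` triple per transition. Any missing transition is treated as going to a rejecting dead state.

start=s0; accept=s2; s0-0->s1; s0-1->s0; s1-0->s1; s1-1->s2; s2-0->s1; s2-1->s0

Remember how much of `01` the current input suffix matches. State s0 means no match yet; s1 means the last symbol is `0`; s2 means the last 2 symbols are `01`. Only s2 accepts. On a mismatch, fall back to the longest proper suffix that is still a prefix of `01`.
With 3 states:
        0   1  
>  s0   s1  s0 
   s1   s1  s2 
 * s2   s1  s0 
(> = start, * = accepting)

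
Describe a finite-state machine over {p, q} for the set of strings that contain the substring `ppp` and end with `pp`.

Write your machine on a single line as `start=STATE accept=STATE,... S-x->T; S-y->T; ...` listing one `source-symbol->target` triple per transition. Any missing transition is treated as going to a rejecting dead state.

start=s0; accept=s3; s0-p->s1; s0-q->s0; s1-p->s2; s1-q->s0; s2-p->s3; s2-q->s0; s3-p->s3; s3-q->s4; s4-p->s5; s4-q->s4; s5-p->s3; s5-q->s4

Build one automaton per condition and run them in lockstep. The first has 4 states tracking whether and how much of `ppp` has been seen; the second has 3 states tracking how much of the suffix `pp` has currently been matched. A product state is a pair (one from each), accepting exactly when both do.
        p   q  
>  s0   s1  s0 
   s1   s2  s0 
   s2   s3  s0 
 * s3   s3  s4 
   s4   s5  s4 
   s5   s3  s4 
(> = start, * = accepting)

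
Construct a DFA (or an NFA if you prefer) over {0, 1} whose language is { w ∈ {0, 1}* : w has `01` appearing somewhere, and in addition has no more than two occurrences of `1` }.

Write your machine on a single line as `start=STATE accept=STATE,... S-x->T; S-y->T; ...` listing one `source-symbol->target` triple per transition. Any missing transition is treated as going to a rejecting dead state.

start=q0; accept=q3,q6; q0-0->q1; q0-1->q2; q1-0->q1; q1-1->q3; q2-0->q4; q2-1->q5; q3-0->q3; q3-1->q6; q4-0->q4; q4-1->q6; q5-0->q7; q5-1->q8; q6-0->q6; q6-1->q9; q7-0->q7; q7-1->q9; q8-0->q10; q8-1->q8; q9-0->q9; q9-1->q9; q10-0->q10; q10-1->q9

Run two small machines in parallel and take their product. One (3 states) tracks whether and how much of `01` has been seen; the other (4 states) tracks the count of `1`s, saturating at 3. Each combined state is a pair, one component from each; accept when both components accept.
An 11-state machine:
          0    1  
>  q0     q1   q2 
   q1     q1   q3 
   q2     q4   q5 
 * q3     q3   q6 
   q4     q4   q6 
   q5     q7   q8 
 * q6     q6   q9 
   q7     q7   q9 
   q8    q10   q8 
   q9     q9   q9 
   q10   q10   q9 
(> = start, * = accepting)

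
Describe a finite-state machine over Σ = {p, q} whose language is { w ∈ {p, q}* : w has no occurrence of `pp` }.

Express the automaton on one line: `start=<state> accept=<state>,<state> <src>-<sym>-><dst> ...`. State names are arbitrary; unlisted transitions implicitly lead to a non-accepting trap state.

Track partial matches of the forbidden pattern `pp`. State C is a dead state reached once `pp` has occurred; every other state accepts. A means no part of `pp` is currently matched.
With 3 states:
       p  q 
>* A   B  A 
 * B   C  A 
   C   C  C 
(> = start, * = accepting)

start=A accept=A,B A-p->B A-q->A B-p->C B-q->A C-p->C C-q->C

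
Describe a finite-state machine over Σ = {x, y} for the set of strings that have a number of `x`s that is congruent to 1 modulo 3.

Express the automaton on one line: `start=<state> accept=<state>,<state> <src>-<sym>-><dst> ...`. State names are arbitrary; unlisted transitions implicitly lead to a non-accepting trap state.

start=s0 accept=s1 s0-x->s1 s0-y->s0 s1-x->s2 s1-y->s1 s2-x->s0 s2-y->s2

Keep the running count of `x`s modulo 3: each `x` advances along the cycle s0 → s1 → s2 → s0 while other symbols loop. Accept at s1.
        x   y  
>  s0   s1  s0 
 * s1   s2  s1 
   s2   s0  s2 
(> = start, * = accepting)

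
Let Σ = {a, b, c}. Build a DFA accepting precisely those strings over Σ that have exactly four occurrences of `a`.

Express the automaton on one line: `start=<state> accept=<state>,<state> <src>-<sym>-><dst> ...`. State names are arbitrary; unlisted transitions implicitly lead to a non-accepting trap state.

start=S0 accept=S4 S0-a->S1 S0-b->S0 S0-c->S0 S1-a->S2 S1-b->S1 S1-c->S1 S2-a->S3 S2-b->S2 S2-c->S2 S3-a->S4 S3-b->S3 S3-c->S3 S4-a->S5 S4-b->S4 S4-c->S4 S5-a->S5 S5-b->S5 S5-c->S5

Count `a`s, saturating at 5: states S0 through S4 mean 0 through 4 `a`s seen; S5 means more than 4. Each `a` increments (capped at S5); other symbols loop. Accept from {S4}.
        a   b   c  
>  S0   S1  S0  S0 
   S1   S2  S1  S1 
   S2   S3  S2  S2 
   S3   S4  S3  S3 
 * S4   S5  S4  S4 
   S5   S5  S5  S5 
(> = start, * = accepting)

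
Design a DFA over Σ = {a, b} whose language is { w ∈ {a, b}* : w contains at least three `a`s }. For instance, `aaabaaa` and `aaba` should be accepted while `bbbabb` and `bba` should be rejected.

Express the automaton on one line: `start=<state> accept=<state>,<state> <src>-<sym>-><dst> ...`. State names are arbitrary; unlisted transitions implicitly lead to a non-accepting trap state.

start=S0 accept=S3,S4 S0-a->S1 S0-b->S0 S1-a->S2 S1-b->S1 S2-a->S3 S2-b->S2 S3-a->S4 S3-b->S3 S4-a->S4 S4-b->S4

Only the number of `a`s matters, and only up to 4. Make a chain S0 → S1 → S2 → S3 → S4 advanced by each `a` (with S4 absorbing); every other symbol self-loops. The accepting set is {S3, S4}.
A 5-state machine:
        a   b  
>  S0   S1  S0 
   S1   S2  S1 
   S2   S3  S2 
 * S3   S4  S3 
 * S4   S4  S4 
(> = start, * = accepting)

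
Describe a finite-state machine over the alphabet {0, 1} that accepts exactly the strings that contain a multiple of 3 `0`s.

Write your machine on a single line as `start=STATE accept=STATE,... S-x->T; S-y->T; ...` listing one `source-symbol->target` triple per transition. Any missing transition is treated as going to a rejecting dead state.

start=s0; accept=s0; s0-0->s1; s0-1->s0; s1-0->s2; s1-1->s1; s2-0->s0; s2-1->s2

The only thing that matters is how many `0`s have appeared, reduced mod 3. Use one state per residue: s0 for 0, …, s2 for 2. Reading `0` moves to the next residue; anything else stays put. s0 is accepting.
With 3 states:
        0   1  
>* s0   s1  s0 
   s1   s2  s1 
   s2   s0  s2 
(> = start, * = accepting)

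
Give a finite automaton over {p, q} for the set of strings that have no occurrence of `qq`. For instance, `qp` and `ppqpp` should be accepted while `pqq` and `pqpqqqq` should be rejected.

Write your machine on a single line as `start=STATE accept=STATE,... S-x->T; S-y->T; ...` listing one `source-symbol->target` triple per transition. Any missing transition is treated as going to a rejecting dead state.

Track partial matches of the forbidden pattern `qq`. State s2 is a dead state reached once `qq` has occurred; every other state accepts. s0 means no part of `qq` is currently matched.
A 3-state machine:
        p   q  
>* s0   s0  s1 
 * s1   s0  s2 
   s2   s2  s2 
(> = start, * = accepting)

start=s0; accept=s0,s1; s0-p->s0; s0-q->s1; s1-p->s0; s1-q->s2; s2-p->s2; s2-q->s2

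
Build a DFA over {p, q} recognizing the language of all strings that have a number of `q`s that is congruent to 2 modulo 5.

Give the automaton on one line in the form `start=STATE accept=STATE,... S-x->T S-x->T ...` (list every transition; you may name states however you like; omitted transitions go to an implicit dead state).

start=s0 accept=s2 s0-p->s0 s0-q->s1 s1-p->s1 s1-q->s2 s2-p->s2 s2-q->s3 s3-p->s3 s3-q->s4 s4-p->s4 s4-q->s0

The only thing that matters is how many `q`s have appeared, reduced mod 5. Use one state per residue: s0 for 0, …, s4 for 4. Reading `q` moves to the next residue; anything else stays put. s2 is accepting.
5 states suffice.
        p   q  
>  s0   s0  s1 
   s1   s1  s2 
 * s2   s2  s3 
   s3   s3  s4 
   s4   s4  s0 
(> = start, * = accepting)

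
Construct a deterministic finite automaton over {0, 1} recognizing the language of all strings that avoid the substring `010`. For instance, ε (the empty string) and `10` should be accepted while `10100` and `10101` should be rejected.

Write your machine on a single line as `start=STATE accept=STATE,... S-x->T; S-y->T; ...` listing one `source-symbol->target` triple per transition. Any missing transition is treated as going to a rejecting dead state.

start=s0; accept=s0,s1,s2; s0-0->s1; s0-1->s0; s1-0->s1; s1-1->s2; s2-0->s3; s2-1->s0; s3-0->s3; s3-1->s3

This is the complement of 'contains `010`'. Use the same substring-matching states — s0 through s3 holding how much of `010` has just been matched — but flip the accepting set: everything except the trap s3 accepts.
4 states suffice.
        0   1  
>* s0   s1  s0 
 * s1   s1  s2 
 * s2   s3  s0 
   s3   s3  s3 
(> = start, * = accepting)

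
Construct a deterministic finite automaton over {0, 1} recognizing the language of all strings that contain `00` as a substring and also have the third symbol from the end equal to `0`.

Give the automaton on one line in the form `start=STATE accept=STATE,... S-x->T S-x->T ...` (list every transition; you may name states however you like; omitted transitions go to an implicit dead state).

Build one automaton per condition and run them in lockstep. The first has 3 states tracking whether and how much of `00` has been seen; the second has 15 states tracking the last 3 symbols read. A product state is a pair (one from each), accepting exactly when both do. Minimizing collapses redundant product states.
10 states suffice.
        0   1  
>  q0   q1  q0 
   q1   q2  q0 
   q2   q3  q4 
 * q3   q3  q4 
 * q4   q5  q6 
 * q5   q2  q7 
 * q6   q8  q9 
   q7   q5  q6 
   q8   q2  q7 
   q9   q8  q9 
(> = start, * = accepting)

start=q0 accept=q3,q4,q5,q6 q0-0->q1 q0-1->q0 q1-0->q2 q1-1->q0 q2-0->q3 q2-1->q4 q3-0->q3 q3-1->q4 q4-0->q5 q4-1->q6 q5-0->q2 q5-1->q7 q6-0->q8 q6-1->q9 q7-0->q5 q7-1->q6 q8-0->q2 q8-1->q7 q9-0->q8 q9-1->q9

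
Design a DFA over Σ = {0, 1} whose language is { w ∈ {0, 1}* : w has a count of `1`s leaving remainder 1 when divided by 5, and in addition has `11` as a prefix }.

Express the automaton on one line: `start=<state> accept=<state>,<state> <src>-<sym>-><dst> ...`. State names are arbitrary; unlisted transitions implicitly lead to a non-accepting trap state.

Handle the two conditions separately and then intersect. One (5 states) tracks the count of `1`s modulo 5; the other (4 states) tracks whether the input so far still matches the prefix `11`. Each combined state is a pair, one component from each; accept when both components accept. Minimizing collapses redundant product states.
An 8-state machine:
        0   1  
>  s0   s1  s2 
   s1   s1  s1 
   s2   s1  s3 
   s3   s3  s4 
   s4   s4  s5 
   s5   s5  s6 
   s6   s6  s7 
 * s7   s7  s3 
(> = start, * = accepting)

start=s0 accept=s7 s0-0->s1 s0-1->s2 s1-0->s1 s1-1->s1 s2-0->s1 s2-1->s3 s3-0->s3 s3-1->s4 s4-0->s4 s4-1->s5 s5-0->s5 s5-1->s6 s6-0->s6 s6-1->s7 s7-0->s7 s7-1->s3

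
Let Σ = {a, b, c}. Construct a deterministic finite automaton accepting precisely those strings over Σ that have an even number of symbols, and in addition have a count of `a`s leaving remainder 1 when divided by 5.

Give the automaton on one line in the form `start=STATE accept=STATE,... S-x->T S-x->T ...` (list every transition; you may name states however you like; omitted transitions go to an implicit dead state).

start=q0 accept=q4 q0-a->q1 q0-b->q2 q0-c->q2 q1-a->q3 q1-b->q4 q1-c->q4 q2-a->q4 q2-b->q0 q2-c->q0 q3-a->q5 q3-b->q6 q3-c->q6 q4-a->q6 q4-b->q1 q4-c->q1 q5-a->q7 q5-b->q8 q5-c->q8 q6-a->q8 q6-b->q3 q6-c->q3 q7-a->q2 q7-b->q9 q7-c->q9 q8-a->q9 q8-b->q5 q8-c->q5 q9-a->q0 q9-b->q7 q9-c->q7

Run two small machines in parallel and take their product. The first has 2 states tracking the input length modulo 2; the second has 5 states tracking the count of `a`s modulo 5. A product state is a pair (one from each), accepting exactly when both do.
A 10-state machine:
        a   b   c  
>  q0   q1  q2  q2 
   q1   q3  q4  q4 
   q2   q4  q0  q0 
   q3   q5  q6  q6 
 * q4   q6  q1  q1 
   q5   q7  q8  q8 
   q6   q8  q3  q3 
   q7   q2  q9  q9 
   q8   q9  q5  q5 
   q9   q0  q7  q7 
(> = start, * = accepting)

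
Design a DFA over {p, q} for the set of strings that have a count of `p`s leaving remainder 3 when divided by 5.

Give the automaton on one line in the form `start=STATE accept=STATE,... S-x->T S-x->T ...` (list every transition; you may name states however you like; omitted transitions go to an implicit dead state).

start=s0 accept=s3 s0-p->s1 s0-q->s0 s1-p->s2 s1-q->s1 s2-p->s3 s2-q->s2 s3-p->s4 s3-q->s3 s4-p->s0 s4-q->s4

Keep the running count of `p`s modulo 5: each `p` advances along the cycle s0 → s1 → s2 → s3 → s4 → s0 while other symbols loop. Accept at s3.
A 5-state machine:
        p   q  
>  s0   s1  s0 
   s1   s2  s1 
   s2   s3  s2 
 * s3   s4  s3 
   s4   s0  s4 
(> = start, * = accepting)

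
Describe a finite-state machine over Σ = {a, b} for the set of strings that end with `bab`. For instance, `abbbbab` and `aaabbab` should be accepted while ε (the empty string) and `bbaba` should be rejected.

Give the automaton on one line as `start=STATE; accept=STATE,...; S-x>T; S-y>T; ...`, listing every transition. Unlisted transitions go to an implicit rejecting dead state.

Remember how much of `bab` the current input suffix matches. State S0 means no match yet; S1 means the last symbol is `b`; S2 means the last 2 symbols are `ba`; S3 means the last 3 symbols are `bab`. Only S3 accepts. On a mismatch, fall back to the longest proper suffix that is still a prefix of `bab`.
4 states suffice.
        a   b  
>  S0   S0  S1 
   S1   S2  S1 
   S2   S0  S3 
 * S3   S2  S1 
(> = start, * = accepting)

start=S0; accept=S3; S0-a>S0; S0-b>S1; S1-a>S2; S1-b>S1; S2-a>S0; S2-b>S3; S3-a>S2; S3-b>S1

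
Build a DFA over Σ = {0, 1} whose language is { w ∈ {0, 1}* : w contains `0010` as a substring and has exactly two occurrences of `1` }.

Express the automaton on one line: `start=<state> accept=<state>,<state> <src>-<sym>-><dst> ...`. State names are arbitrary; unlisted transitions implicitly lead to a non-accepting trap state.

Run two small machines in parallel and take their product. The first has 5 states tracking whether and how much of `0010` has been seen; the second has 4 states tracking the count of `1`s, saturating at 3. A product state is a pair (one from each), accepting exactly when both do. Minimizing collapses redundant product states.
          0    1  
>  S0     S1   S2 
   S1     S3   S2 
   S2     S4   S5 
   S3     S3   S6 
   S4     S7   S5 
   S5     S5   S5 
   S6     S8   S5 
   S7     S7   S9 
   S8     S8  S10 
   S9    S10   S5 
 * S10   S10   S5 
(> = start, * = accepting)

start=S0 accept=S10 S0-0->S1 S0-1->S2 S1-0->S3 S1-1->S2 S2-0->S4 S2-1->S5 S3-0->S3 S3-1->S6 S4-0->S7 S4-1->S5 S5-0->S5 S5-1->S5 S6-0->S8 S6-1->S5 S7-0->S7 S7-1->S9 S8-0->S8 S8-1->S10 S9-0->S10 S9-1->S5 S10-0->S10 S10-1->S5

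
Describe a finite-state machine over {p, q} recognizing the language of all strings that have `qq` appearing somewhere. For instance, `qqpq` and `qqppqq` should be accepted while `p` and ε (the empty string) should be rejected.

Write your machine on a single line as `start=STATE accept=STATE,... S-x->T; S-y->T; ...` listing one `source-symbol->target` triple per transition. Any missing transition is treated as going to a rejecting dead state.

start=A; accept=C; A-p->A; A-q->B; B-p->A; B-q->C; C-p->C; C-q->C

States A..B record the length of the longest prefix of `qq` that matches the current input suffix. Reaching C means `qq` has been seen, and we stay there forever. Accept from C.
       p  q 
>  A   A  B 
   B   A  C 
 * C   C  C 
(> = start, * = accepting)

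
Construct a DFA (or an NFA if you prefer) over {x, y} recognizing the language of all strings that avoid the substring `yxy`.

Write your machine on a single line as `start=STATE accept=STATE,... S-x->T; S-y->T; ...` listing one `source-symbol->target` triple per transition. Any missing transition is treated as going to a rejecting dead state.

start=S0; accept=S0,S1,S2; S0-x->S0; S0-y->S1; S1-x->S2; S1-y->S1; S2-x->S0; S2-y->S3; S3-x->S3; S3-y->S3

Track partial matches of the forbidden pattern `yxy`. State S3 is a dead state reached once `yxy` has occurred; every other state accepts. S0 means no part of `yxy` is currently matched.
4 states suffice.
        x   y  
>* S0   S0  S1 
 * S1   S2  S1 
 * S2   S0  S3 
   S3   S3  S3 
(> = start, * = accepting)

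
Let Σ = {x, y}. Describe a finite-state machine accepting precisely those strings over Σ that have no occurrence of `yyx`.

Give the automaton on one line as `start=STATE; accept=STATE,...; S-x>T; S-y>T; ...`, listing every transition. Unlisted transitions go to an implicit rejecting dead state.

start=q0; accept=q0,q1,q2; q0-x>q0; q0-y>q1; q1-x>q0; q1-y>q2; q2-x>q3; q2-y>q2; q3-x>q3; q3-y>q3

Track partial matches of the forbidden pattern `yyx`. State q3 is a dead state reached once `yyx` has occurred; every other state accepts. q0 means no part of `yyx` is currently matched.
A 4-state machine:
        x   y  
>* q0   q0  q1 
 * q1   q0  q2 
 * q2   q3  q2 
   q3   q3  q3 
(> = start, * = accepting)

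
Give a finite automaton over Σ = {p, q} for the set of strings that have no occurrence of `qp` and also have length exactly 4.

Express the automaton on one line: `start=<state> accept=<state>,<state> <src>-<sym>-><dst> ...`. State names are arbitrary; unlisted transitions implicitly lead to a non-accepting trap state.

start=A accept=I A-p->B A-q->C B-p->D B-q->E C-p->F C-q->E D-p->G D-q->H E-p->F E-q->H F-p->F F-q->F G-p->I G-q->I H-p->F H-q->I I-p->F I-q->F

Handle the two conditions separately and then intersect. The first has 3 states tracking partial matches of the forbidden pattern `qp`; the second has 6 states tracking the input length, saturating at 5. A product state is a pair (one from each), accepting exactly when both do. After merging equivalent states the machine shrinks.
With 9 states:
       p  q 
>  A   B  C 
   B   D  E 
   C   F  E 
   D   G  H 
   E   F  H 
   F   F  F 
   G   I  I 
   H   F  I 
 * I   F  F 
(> = start, * = accepting)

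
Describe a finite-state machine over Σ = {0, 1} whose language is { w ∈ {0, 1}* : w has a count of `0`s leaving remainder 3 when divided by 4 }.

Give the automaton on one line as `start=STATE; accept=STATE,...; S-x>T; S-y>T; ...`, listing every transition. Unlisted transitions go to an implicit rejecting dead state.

start=s0; accept=s3; s0-0>s1; s0-1>s0; s1-0>s2; s1-1>s1; s2-0>s3; s2-1>s2; s3-0>s0; s3-1>s3

Keep the running count of `0`s modulo 4: each `0` advances along the cycle s0 → s1 → s2 → s3 → s0 while other symbols loop. Accept at s3.
A 4-state machine:
        0   1  
>  s0   s1  s0 
   s1   s2  s1 
   s2   s3  s2 
 * s3   s0  s3 
(> = start, * = accepting)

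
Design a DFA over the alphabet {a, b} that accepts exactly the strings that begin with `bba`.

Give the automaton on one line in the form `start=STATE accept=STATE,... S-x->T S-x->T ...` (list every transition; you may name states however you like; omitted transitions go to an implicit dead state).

Walk along `bba` while the input agrees: from S0 take `b` to S1, and so on. Any deviation drops to the rejecting sink S4. Once S3 is reached the prefix is confirmed and every continuation is accepted.
A 5-state machine:
        a   b  
>  S0   S4  S1 
   S1   S4  S2 
   S2   S3  S4 
 * S3   S3  S3 
   S4   S4  S4 
(> = start, * = accepting)

start=S0 accept=S3 S0-a->S4 S0-b->S1 S1-a->S4 S1-b->S2 S2-a->S3 S2-b->S4 S3-a->S3 S3-b->S3 S4-a->S4 S4-b->S4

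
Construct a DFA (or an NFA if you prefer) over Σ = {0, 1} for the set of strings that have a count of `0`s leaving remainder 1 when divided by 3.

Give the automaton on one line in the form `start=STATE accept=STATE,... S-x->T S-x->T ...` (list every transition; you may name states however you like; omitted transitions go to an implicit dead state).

Keep the running count of `0`s modulo 3: each `0` advances along the cycle q0 → q1 → q2 → q0 while other symbols loop. Accept at q1.
A 3-state machine:
        0   1  
>  q0   q1  q0 
 * q1   q2  q1 
   q2   q0  q2 
(> = start, * = accepting)

start=q0 accept=q1 q0-0->q1 q0-1->q0 q1-0->q2 q1-1->q1 q2-0->q0 q2-1->q2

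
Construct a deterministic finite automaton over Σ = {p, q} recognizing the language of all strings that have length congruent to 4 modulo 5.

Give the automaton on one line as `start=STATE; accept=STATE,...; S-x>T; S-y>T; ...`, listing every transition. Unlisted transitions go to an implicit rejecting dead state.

Only the length mod 5 matters, so use a 5-cycle: from any state, every input symbol moves to the next state, wrapping E back to A. Mark E accepting.
       p  q 
>  A   B  B 
   B   C  C 
   C   D  D 
   D   E  E 
 * E   A  A 
(> = start, * = accepting)

start=A; accept=E; A-p>B; A-q>B; B-p>C; B-q>C; C-p>D; C-q>D; D-p>E; D-q>E; E-p>A; E-q>A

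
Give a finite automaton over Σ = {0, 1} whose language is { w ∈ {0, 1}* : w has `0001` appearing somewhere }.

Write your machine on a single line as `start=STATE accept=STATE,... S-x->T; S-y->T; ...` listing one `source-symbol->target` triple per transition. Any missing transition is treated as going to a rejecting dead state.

start=s0; accept=s4; s0-0->s1; s0-1->s0; s1-0->s2; s1-1->s0; s2-0->s3; s2-1->s0; s3-0->s3; s3-1->s4; s4-0->s4; s4-1->s4

States s0..s3 record the length of the longest prefix of `0001` that matches the current input suffix. Reaching s4 means `0001` has been seen, and we stay there forever. Accept from s4.
A 5-state machine:
        0   1  
>  s0   s1  s0 
   s1   s2  s0 
   s2   s3  s0 
   s3   s3  s4 
 * s4   s4  s4 
(> = start, * = accepting)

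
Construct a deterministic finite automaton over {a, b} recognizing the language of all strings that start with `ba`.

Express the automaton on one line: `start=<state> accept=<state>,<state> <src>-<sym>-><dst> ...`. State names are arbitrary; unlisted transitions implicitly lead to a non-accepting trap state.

start=S0 accept=S2 S0-a->S3 S0-b->S1 S1-a->S2 S1-b->S3 S2-a->S2 S2-b->S2 S3-a->S3 S3-b->S3

Walk along `ba` while the input agrees: from S0 take `b` to S1, and so on. Any deviation drops to the rejecting sink S3. Once S2 is reached the prefix is confirmed and every continuation is accepted.
A 4-state machine:
        a   b  
>  S0   S3  S1 
   S1   S2  S3 
 * S2   S2  S2 
   S3   S3  S3 
(> = start, * = accepting)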